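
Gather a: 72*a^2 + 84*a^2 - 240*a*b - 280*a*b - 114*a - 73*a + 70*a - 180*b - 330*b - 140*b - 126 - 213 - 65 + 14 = 156*a^2 + a*(-520*b - 117) - 650*b - 390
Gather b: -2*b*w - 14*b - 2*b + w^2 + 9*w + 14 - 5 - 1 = b*(-2*w - 16) + w^2 + 9*w + 8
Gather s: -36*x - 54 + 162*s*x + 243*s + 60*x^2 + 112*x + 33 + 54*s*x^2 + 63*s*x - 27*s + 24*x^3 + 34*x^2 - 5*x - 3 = s*(54*x^2 + 225*x + 216) + 24*x^3 + 94*x^2 + 71*x - 24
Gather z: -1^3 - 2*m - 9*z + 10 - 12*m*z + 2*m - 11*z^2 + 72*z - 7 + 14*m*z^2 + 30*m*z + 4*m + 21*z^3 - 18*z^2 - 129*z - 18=4*m + 21*z^3 + z^2*(14*m - 29) + z*(18*m - 66) - 16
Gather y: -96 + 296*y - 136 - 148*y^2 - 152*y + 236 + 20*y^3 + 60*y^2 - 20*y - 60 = 20*y^3 - 88*y^2 + 124*y - 56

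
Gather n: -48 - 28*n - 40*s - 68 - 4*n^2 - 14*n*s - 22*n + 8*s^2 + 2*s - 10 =-4*n^2 + n*(-14*s - 50) + 8*s^2 - 38*s - 126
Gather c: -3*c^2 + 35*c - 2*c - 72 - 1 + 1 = -3*c^2 + 33*c - 72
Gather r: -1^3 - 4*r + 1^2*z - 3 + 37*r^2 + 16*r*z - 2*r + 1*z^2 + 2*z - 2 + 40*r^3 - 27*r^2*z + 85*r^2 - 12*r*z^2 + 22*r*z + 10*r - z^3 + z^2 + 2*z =40*r^3 + r^2*(122 - 27*z) + r*(-12*z^2 + 38*z + 4) - z^3 + 2*z^2 + 5*z - 6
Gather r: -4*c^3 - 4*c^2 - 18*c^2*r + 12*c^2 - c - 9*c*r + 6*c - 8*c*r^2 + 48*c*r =-4*c^3 + 8*c^2 - 8*c*r^2 + 5*c + r*(-18*c^2 + 39*c)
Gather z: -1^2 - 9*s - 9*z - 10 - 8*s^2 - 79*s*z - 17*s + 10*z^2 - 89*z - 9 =-8*s^2 - 26*s + 10*z^2 + z*(-79*s - 98) - 20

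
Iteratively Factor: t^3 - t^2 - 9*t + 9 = (t - 1)*(t^2 - 9) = (t - 1)*(t + 3)*(t - 3)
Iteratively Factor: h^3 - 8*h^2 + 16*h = (h - 4)*(h^2 - 4*h) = h*(h - 4)*(h - 4)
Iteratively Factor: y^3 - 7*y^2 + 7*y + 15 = (y - 5)*(y^2 - 2*y - 3) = (y - 5)*(y + 1)*(y - 3)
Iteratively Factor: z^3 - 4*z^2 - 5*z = (z - 5)*(z^2 + z) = (z - 5)*(z + 1)*(z)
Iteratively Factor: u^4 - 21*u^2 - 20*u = (u - 5)*(u^3 + 5*u^2 + 4*u) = (u - 5)*(u + 4)*(u^2 + u) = (u - 5)*(u + 1)*(u + 4)*(u)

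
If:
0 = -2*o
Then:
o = 0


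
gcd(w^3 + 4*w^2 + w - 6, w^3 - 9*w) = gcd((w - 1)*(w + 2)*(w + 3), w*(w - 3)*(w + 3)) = w + 3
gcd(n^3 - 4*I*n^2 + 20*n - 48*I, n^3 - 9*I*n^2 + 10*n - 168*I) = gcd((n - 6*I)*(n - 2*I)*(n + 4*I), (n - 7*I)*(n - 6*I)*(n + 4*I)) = n^2 - 2*I*n + 24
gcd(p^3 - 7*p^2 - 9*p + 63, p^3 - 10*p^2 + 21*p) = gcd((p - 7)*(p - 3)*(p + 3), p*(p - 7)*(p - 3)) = p^2 - 10*p + 21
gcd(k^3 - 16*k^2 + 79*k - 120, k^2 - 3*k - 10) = k - 5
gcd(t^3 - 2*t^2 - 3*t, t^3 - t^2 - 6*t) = t^2 - 3*t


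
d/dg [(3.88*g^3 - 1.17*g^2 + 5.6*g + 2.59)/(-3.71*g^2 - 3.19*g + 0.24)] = (-14.3948*g^4 - 24.7544*g^3 + 27.3019*g^2 + 18.6562*g + 9.6061)/(13.7641*g^4 + 23.6698*g^3 + 8.3953*g^2 - 1.5312*g + 0.0576)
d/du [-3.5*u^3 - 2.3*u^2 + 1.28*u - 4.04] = -10.5*u^2 - 4.6*u + 1.28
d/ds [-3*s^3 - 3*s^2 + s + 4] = -9*s^2 - 6*s + 1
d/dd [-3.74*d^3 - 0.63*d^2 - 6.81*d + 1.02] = -11.22*d^2 - 1.26*d - 6.81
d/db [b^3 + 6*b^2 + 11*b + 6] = 3*b^2 + 12*b + 11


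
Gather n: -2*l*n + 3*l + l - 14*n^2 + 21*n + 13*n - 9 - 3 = 4*l - 14*n^2 + n*(34 - 2*l) - 12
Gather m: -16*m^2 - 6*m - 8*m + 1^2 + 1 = -16*m^2 - 14*m + 2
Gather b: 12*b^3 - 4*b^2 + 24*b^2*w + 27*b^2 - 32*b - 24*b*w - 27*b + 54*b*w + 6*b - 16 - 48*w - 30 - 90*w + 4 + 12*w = 12*b^3 + b^2*(24*w + 23) + b*(30*w - 53) - 126*w - 42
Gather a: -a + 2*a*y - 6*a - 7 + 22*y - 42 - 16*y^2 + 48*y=a*(2*y - 7) - 16*y^2 + 70*y - 49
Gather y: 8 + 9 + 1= 18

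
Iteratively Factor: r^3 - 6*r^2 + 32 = (r + 2)*(r^2 - 8*r + 16) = (r - 4)*(r + 2)*(r - 4)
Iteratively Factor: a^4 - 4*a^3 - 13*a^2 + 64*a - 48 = (a - 3)*(a^3 - a^2 - 16*a + 16) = (a - 3)*(a + 4)*(a^2 - 5*a + 4) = (a - 4)*(a - 3)*(a + 4)*(a - 1)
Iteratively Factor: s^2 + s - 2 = (s + 2)*(s - 1)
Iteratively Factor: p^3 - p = (p - 1)*(p^2 + p) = (p - 1)*(p + 1)*(p)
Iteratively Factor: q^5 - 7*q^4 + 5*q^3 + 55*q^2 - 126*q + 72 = (q + 3)*(q^4 - 10*q^3 + 35*q^2 - 50*q + 24) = (q - 1)*(q + 3)*(q^3 - 9*q^2 + 26*q - 24) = (q - 4)*(q - 1)*(q + 3)*(q^2 - 5*q + 6) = (q - 4)*(q - 3)*(q - 1)*(q + 3)*(q - 2)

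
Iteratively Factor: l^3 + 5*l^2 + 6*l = (l + 3)*(l^2 + 2*l) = (l + 2)*(l + 3)*(l)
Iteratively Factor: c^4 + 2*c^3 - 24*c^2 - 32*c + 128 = (c - 4)*(c^3 + 6*c^2 - 32) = (c - 4)*(c - 2)*(c^2 + 8*c + 16) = (c - 4)*(c - 2)*(c + 4)*(c + 4)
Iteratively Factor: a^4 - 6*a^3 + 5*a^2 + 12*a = (a)*(a^3 - 6*a^2 + 5*a + 12) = a*(a + 1)*(a^2 - 7*a + 12) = a*(a - 4)*(a + 1)*(a - 3)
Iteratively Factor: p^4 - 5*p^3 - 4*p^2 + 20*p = (p - 2)*(p^3 - 3*p^2 - 10*p) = (p - 2)*(p + 2)*(p^2 - 5*p) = (p - 5)*(p - 2)*(p + 2)*(p)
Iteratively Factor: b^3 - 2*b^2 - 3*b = (b + 1)*(b^2 - 3*b) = (b - 3)*(b + 1)*(b)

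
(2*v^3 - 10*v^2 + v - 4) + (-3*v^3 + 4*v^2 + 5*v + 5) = -v^3 - 6*v^2 + 6*v + 1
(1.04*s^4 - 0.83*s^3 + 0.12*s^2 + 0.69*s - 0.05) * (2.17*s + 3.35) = 2.2568*s^5 + 1.6829*s^4 - 2.5201*s^3 + 1.8993*s^2 + 2.203*s - 0.1675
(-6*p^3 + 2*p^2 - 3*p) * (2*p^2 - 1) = -12*p^5 + 4*p^4 - 2*p^2 + 3*p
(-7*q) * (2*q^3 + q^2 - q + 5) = -14*q^4 - 7*q^3 + 7*q^2 - 35*q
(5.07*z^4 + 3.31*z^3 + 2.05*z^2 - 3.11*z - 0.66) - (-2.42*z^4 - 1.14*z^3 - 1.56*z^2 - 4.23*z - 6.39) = 7.49*z^4 + 4.45*z^3 + 3.61*z^2 + 1.12*z + 5.73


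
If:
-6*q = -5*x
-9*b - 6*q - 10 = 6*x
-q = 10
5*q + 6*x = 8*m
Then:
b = 122/9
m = -61/4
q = -10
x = -12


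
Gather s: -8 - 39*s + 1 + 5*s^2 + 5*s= 5*s^2 - 34*s - 7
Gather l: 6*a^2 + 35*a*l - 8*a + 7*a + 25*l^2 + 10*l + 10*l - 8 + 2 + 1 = 6*a^2 - a + 25*l^2 + l*(35*a + 20) - 5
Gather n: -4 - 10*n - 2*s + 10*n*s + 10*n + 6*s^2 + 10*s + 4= 10*n*s + 6*s^2 + 8*s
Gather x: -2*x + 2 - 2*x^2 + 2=-2*x^2 - 2*x + 4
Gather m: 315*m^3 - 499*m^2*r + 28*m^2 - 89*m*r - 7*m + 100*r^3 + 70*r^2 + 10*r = 315*m^3 + m^2*(28 - 499*r) + m*(-89*r - 7) + 100*r^3 + 70*r^2 + 10*r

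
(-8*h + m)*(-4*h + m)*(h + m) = 32*h^3 + 20*h^2*m - 11*h*m^2 + m^3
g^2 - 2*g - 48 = (g - 8)*(g + 6)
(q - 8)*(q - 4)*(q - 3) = q^3 - 15*q^2 + 68*q - 96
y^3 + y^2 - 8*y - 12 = (y - 3)*(y + 2)^2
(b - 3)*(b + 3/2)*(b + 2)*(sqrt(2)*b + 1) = sqrt(2)*b^4 + sqrt(2)*b^3/2 + b^3 - 15*sqrt(2)*b^2/2 + b^2/2 - 9*sqrt(2)*b - 15*b/2 - 9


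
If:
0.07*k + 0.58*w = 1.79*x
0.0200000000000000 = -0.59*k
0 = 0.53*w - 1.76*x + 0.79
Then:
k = -0.03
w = 19.67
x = 6.37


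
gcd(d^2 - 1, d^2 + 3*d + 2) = d + 1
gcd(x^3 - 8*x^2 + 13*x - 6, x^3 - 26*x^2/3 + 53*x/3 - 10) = x^2 - 7*x + 6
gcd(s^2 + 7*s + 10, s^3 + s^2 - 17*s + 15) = s + 5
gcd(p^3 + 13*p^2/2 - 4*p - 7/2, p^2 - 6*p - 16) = 1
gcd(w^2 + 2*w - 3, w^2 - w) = w - 1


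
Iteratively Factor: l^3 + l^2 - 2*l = (l)*(l^2 + l - 2) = l*(l + 2)*(l - 1)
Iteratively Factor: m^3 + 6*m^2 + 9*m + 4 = (m + 1)*(m^2 + 5*m + 4) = (m + 1)*(m + 4)*(m + 1)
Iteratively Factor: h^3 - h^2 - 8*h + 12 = (h + 3)*(h^2 - 4*h + 4) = (h - 2)*(h + 3)*(h - 2)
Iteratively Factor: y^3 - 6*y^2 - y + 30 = (y - 3)*(y^2 - 3*y - 10) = (y - 5)*(y - 3)*(y + 2)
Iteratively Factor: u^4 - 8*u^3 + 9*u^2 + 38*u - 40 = (u + 2)*(u^3 - 10*u^2 + 29*u - 20) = (u - 5)*(u + 2)*(u^2 - 5*u + 4) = (u - 5)*(u - 1)*(u + 2)*(u - 4)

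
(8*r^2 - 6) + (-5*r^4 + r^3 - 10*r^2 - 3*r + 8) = -5*r^4 + r^3 - 2*r^2 - 3*r + 2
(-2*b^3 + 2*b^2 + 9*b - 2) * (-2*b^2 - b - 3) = 4*b^5 - 2*b^4 - 14*b^3 - 11*b^2 - 25*b + 6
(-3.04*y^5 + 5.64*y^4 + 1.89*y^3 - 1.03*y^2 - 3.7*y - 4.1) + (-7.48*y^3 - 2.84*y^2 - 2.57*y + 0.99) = -3.04*y^5 + 5.64*y^4 - 5.59*y^3 - 3.87*y^2 - 6.27*y - 3.11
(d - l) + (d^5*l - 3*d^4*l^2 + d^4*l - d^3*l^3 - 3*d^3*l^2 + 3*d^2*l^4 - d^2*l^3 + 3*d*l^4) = d^5*l - 3*d^4*l^2 + d^4*l - d^3*l^3 - 3*d^3*l^2 + 3*d^2*l^4 - d^2*l^3 + 3*d*l^4 + d - l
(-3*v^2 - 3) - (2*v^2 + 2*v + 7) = -5*v^2 - 2*v - 10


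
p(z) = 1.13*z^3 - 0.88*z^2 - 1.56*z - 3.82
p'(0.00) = -1.56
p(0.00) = -3.82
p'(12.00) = 465.48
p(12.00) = 1803.38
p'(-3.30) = 41.17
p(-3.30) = -48.86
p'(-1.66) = 10.70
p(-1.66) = -8.82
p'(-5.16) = 97.78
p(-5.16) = -174.45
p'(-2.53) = 24.59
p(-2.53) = -23.81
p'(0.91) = -0.35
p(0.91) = -5.12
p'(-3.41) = 43.86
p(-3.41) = -53.54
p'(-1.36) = 7.10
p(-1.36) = -6.17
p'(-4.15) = 64.13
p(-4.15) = -93.27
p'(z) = 3.39*z^2 - 1.76*z - 1.56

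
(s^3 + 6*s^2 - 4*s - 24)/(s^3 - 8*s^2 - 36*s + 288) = (s^2 - 4)/(s^2 - 14*s + 48)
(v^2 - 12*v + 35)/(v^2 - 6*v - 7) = (v - 5)/(v + 1)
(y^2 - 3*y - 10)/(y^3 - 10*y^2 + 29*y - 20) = (y + 2)/(y^2 - 5*y + 4)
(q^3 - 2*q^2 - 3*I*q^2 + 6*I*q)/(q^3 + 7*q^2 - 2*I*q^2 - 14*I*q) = (q^2 - q*(2 + 3*I) + 6*I)/(q^2 + q*(7 - 2*I) - 14*I)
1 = 1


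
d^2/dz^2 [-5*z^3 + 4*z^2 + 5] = 8 - 30*z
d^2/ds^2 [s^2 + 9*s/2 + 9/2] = 2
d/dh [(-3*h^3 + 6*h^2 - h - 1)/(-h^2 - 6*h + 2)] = (3*h^4 + 36*h^3 - 55*h^2 + 22*h - 8)/(h^4 + 12*h^3 + 32*h^2 - 24*h + 4)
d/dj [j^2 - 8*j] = 2*j - 8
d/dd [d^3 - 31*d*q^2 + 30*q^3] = 3*d^2 - 31*q^2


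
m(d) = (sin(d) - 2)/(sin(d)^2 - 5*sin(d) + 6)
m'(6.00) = -0.09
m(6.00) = -0.30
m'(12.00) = -0.07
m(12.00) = -0.28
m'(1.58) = 0.00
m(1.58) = -0.50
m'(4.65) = 0.00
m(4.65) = -0.25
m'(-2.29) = 0.05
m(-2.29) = -0.27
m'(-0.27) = -0.09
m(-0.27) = -0.31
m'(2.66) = 0.14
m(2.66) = -0.39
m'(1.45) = -0.03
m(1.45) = -0.50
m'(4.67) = 0.00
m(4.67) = -0.25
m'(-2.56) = 0.07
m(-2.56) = -0.28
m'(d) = (-2*sin(d)*cos(d) + 5*cos(d))*(sin(d) - 2)/(sin(d)^2 - 5*sin(d) + 6)^2 + cos(d)/(sin(d)^2 - 5*sin(d) + 6) = -cos(d)/(sin(d) - 3)^2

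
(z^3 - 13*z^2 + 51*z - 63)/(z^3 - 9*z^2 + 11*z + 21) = (z - 3)/(z + 1)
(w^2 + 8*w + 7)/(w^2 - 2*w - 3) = (w + 7)/(w - 3)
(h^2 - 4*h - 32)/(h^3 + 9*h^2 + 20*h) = (h - 8)/(h*(h + 5))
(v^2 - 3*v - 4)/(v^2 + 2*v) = (v^2 - 3*v - 4)/(v*(v + 2))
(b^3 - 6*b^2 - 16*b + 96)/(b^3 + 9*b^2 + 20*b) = (b^2 - 10*b + 24)/(b*(b + 5))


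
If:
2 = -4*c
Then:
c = -1/2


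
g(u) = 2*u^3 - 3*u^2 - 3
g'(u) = 6*u^2 - 6*u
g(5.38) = 221.61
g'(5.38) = 141.39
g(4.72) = 140.47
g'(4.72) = 105.35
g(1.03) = -4.00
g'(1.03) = 0.19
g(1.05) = -3.99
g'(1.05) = 0.32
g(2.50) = 9.50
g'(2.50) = 22.50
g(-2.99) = -83.28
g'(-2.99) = 71.58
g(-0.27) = -3.26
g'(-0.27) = 2.06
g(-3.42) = -118.09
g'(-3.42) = 90.70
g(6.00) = 321.00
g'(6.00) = 180.00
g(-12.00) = -3891.00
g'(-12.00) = 936.00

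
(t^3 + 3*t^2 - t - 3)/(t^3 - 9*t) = (t^2 - 1)/(t*(t - 3))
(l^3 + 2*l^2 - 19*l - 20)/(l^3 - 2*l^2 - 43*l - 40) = (l - 4)/(l - 8)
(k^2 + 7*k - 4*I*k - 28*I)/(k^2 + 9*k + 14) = (k - 4*I)/(k + 2)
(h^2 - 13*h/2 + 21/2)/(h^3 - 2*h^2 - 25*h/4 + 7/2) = 2*(h - 3)/(2*h^2 + 3*h - 2)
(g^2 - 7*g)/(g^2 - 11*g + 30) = g*(g - 7)/(g^2 - 11*g + 30)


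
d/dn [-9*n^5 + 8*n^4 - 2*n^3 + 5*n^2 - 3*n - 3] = -45*n^4 + 32*n^3 - 6*n^2 + 10*n - 3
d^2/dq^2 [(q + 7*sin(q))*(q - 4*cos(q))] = -7*q*sin(q) + 4*q*cos(q) + 8*sin(q) + 56*sin(2*q) + 14*cos(q) + 2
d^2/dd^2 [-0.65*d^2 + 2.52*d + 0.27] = -1.30000000000000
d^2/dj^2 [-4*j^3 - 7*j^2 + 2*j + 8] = -24*j - 14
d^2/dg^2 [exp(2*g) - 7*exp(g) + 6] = (4*exp(g) - 7)*exp(g)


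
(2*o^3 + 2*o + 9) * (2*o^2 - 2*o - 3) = 4*o^5 - 4*o^4 - 2*o^3 + 14*o^2 - 24*o - 27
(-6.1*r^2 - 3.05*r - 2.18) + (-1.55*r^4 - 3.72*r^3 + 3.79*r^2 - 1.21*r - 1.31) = -1.55*r^4 - 3.72*r^3 - 2.31*r^2 - 4.26*r - 3.49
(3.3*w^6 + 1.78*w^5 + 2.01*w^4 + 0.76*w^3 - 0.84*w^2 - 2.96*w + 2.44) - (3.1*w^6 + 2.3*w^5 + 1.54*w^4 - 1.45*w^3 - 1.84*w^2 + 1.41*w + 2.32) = 0.2*w^6 - 0.52*w^5 + 0.47*w^4 + 2.21*w^3 + 1.0*w^2 - 4.37*w + 0.12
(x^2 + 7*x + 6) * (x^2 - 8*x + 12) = x^4 - x^3 - 38*x^2 + 36*x + 72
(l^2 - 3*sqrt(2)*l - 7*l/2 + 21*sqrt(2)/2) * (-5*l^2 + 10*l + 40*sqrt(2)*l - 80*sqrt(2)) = -5*l^4 + 55*l^3/2 + 55*sqrt(2)*l^3 - 605*sqrt(2)*l^2/2 - 275*l^2 + 385*sqrt(2)*l + 1320*l - 1680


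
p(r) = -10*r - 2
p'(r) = -10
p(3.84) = -40.40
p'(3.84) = -10.00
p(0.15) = -3.50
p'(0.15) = -10.00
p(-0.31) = 1.10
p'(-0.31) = -10.00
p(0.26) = -4.60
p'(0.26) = -10.00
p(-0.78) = 5.80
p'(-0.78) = -10.00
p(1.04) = -12.40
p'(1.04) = -10.00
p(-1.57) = 13.70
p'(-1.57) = -10.00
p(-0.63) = 4.30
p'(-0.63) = -10.00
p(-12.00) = 118.00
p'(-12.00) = -10.00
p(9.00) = -92.00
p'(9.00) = -10.00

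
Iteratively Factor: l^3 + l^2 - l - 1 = (l + 1)*(l^2 - 1) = (l - 1)*(l + 1)*(l + 1)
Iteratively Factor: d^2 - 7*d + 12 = (d - 4)*(d - 3)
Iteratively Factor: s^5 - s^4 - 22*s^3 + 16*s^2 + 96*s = (s + 2)*(s^4 - 3*s^3 - 16*s^2 + 48*s) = s*(s + 2)*(s^3 - 3*s^2 - 16*s + 48) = s*(s + 2)*(s + 4)*(s^2 - 7*s + 12) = s*(s - 4)*(s + 2)*(s + 4)*(s - 3)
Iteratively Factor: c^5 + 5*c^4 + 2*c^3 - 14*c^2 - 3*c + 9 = (c + 3)*(c^4 + 2*c^3 - 4*c^2 - 2*c + 3) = (c - 1)*(c + 3)*(c^3 + 3*c^2 - c - 3) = (c - 1)*(c + 1)*(c + 3)*(c^2 + 2*c - 3) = (c - 1)^2*(c + 1)*(c + 3)*(c + 3)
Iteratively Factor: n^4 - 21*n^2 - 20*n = (n + 4)*(n^3 - 4*n^2 - 5*n) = (n - 5)*(n + 4)*(n^2 + n) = n*(n - 5)*(n + 4)*(n + 1)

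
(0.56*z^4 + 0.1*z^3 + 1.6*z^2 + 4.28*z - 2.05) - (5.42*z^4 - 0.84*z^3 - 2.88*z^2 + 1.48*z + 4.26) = -4.86*z^4 + 0.94*z^3 + 4.48*z^2 + 2.8*z - 6.31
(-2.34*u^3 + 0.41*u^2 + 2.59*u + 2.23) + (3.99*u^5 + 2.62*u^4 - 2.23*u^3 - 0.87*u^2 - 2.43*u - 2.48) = 3.99*u^5 + 2.62*u^4 - 4.57*u^3 - 0.46*u^2 + 0.16*u - 0.25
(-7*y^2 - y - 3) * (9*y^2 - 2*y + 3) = -63*y^4 + 5*y^3 - 46*y^2 + 3*y - 9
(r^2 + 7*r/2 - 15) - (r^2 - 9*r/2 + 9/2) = 8*r - 39/2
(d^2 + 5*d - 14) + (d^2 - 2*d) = 2*d^2 + 3*d - 14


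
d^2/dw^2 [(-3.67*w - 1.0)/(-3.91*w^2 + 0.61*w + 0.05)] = ((-86.0982*w - 3.3426)*(-3.91*w^2 + 0.61*w + 0.05) - (3.67*w + 1.0)*(7.82*w - 0.61)*(15.64*w - 1.22))/(-3.91*w^2 + 0.61*w + 0.05)^3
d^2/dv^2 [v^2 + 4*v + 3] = 2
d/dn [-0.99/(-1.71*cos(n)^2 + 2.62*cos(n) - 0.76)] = (3.3858*cos(n) - 2.5938)*sin(n)/(1.71*cos(n)^2 - 2.62*cos(n) + 0.76)^2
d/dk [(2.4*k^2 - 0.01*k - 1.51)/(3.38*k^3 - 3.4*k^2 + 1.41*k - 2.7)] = (-8.112*k^4 + 0.0676000000000023*k^3 + 18.6614*k^2 - 23.228*k + 2.1561)/(11.4244*k^6 - 22.984*k^5 + 21.0916*k^4 - 27.84*k^3 + 20.3481*k^2 - 7.614*k + 7.29)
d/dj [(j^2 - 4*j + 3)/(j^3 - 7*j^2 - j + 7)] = (-j^2 + 6*j - 25)/(j^4 - 12*j^3 + 22*j^2 + 84*j + 49)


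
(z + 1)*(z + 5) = z^2 + 6*z + 5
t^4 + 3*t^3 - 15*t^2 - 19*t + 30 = (t - 3)*(t - 1)*(t + 2)*(t + 5)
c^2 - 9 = (c - 3)*(c + 3)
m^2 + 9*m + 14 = (m + 2)*(m + 7)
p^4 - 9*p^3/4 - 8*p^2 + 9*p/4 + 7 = (p - 4)*(p - 1)*(p + 1)*(p + 7/4)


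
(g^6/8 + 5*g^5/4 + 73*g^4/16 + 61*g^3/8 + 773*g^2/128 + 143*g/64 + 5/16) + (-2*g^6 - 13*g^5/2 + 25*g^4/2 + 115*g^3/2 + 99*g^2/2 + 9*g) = -15*g^6/8 - 21*g^5/4 + 273*g^4/16 + 521*g^3/8 + 7109*g^2/128 + 719*g/64 + 5/16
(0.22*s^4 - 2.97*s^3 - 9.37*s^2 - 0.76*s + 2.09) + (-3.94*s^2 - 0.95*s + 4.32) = 0.22*s^4 - 2.97*s^3 - 13.31*s^2 - 1.71*s + 6.41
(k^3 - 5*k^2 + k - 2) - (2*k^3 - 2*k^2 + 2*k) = -k^3 - 3*k^2 - k - 2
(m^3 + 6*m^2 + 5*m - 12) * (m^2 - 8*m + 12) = m^5 - 2*m^4 - 31*m^3 + 20*m^2 + 156*m - 144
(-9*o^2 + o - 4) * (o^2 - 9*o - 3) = -9*o^4 + 82*o^3 + 14*o^2 + 33*o + 12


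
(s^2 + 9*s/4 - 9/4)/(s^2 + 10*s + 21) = (s - 3/4)/(s + 7)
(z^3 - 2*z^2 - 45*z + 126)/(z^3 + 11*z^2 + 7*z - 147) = (z - 6)/(z + 7)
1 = 1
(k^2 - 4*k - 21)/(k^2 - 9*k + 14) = (k + 3)/(k - 2)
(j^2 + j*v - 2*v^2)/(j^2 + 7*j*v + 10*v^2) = (j - v)/(j + 5*v)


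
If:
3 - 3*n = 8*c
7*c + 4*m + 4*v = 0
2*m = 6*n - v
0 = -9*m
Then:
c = 8/19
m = 0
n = -7/57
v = -14/19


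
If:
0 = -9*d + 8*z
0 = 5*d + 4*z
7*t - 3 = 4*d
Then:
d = 0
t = 3/7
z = 0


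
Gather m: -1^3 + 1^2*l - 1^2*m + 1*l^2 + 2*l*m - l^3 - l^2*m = -l^3 + l^2 + l + m*(-l^2 + 2*l - 1) - 1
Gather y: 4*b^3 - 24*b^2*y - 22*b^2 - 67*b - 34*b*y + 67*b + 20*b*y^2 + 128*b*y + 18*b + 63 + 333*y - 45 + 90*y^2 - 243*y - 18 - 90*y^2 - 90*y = 4*b^3 - 22*b^2 + 20*b*y^2 + 18*b + y*(-24*b^2 + 94*b)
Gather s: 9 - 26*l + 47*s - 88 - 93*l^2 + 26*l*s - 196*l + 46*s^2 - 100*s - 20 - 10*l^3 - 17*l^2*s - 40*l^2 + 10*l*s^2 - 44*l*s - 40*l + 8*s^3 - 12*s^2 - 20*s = -10*l^3 - 133*l^2 - 262*l + 8*s^3 + s^2*(10*l + 34) + s*(-17*l^2 - 18*l - 73) - 99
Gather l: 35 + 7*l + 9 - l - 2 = 6*l + 42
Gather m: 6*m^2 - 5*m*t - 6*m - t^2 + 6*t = 6*m^2 + m*(-5*t - 6) - t^2 + 6*t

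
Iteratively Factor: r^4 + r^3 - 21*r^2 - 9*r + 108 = (r + 4)*(r^3 - 3*r^2 - 9*r + 27) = (r - 3)*(r + 4)*(r^2 - 9) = (r - 3)^2*(r + 4)*(r + 3)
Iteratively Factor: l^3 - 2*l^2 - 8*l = (l - 4)*(l^2 + 2*l) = (l - 4)*(l + 2)*(l)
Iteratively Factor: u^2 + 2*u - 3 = (u - 1)*(u + 3)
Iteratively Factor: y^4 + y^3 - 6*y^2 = (y + 3)*(y^3 - 2*y^2) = y*(y + 3)*(y^2 - 2*y) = y^2*(y + 3)*(y - 2)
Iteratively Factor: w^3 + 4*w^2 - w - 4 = (w + 1)*(w^2 + 3*w - 4) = (w - 1)*(w + 1)*(w + 4)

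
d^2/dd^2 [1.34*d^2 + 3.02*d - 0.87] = 2.68000000000000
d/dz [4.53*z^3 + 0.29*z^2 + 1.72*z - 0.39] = 13.59*z^2 + 0.58*z + 1.72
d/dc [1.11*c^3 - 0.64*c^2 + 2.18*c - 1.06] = 3.33*c^2 - 1.28*c + 2.18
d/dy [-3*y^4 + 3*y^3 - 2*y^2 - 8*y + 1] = -12*y^3 + 9*y^2 - 4*y - 8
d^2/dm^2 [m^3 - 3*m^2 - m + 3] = 6*m - 6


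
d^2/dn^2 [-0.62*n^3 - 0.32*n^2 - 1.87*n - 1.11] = -3.72*n - 0.64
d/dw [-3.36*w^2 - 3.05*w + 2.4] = -6.72*w - 3.05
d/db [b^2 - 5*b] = 2*b - 5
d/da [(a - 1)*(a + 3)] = 2*a + 2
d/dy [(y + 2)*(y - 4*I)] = 2*y + 2 - 4*I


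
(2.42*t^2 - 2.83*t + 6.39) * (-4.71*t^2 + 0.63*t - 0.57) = -11.3982*t^4 + 14.8539*t^3 - 33.2592*t^2 + 5.6388*t - 3.6423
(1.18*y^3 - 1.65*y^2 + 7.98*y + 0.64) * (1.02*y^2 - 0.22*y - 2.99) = 1.2036*y^5 - 1.9426*y^4 + 4.9744*y^3 + 3.8307*y^2 - 24.001*y - 1.9136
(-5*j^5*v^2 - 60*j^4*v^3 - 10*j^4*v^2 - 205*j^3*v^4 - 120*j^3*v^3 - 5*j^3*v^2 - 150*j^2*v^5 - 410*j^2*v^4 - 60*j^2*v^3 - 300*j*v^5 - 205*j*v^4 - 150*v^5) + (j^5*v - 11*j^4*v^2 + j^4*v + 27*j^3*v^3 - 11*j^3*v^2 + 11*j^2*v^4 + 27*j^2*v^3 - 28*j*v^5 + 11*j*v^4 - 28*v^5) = -5*j^5*v^2 + j^5*v - 60*j^4*v^3 - 21*j^4*v^2 + j^4*v - 205*j^3*v^4 - 93*j^3*v^3 - 16*j^3*v^2 - 150*j^2*v^5 - 399*j^2*v^4 - 33*j^2*v^3 - 328*j*v^5 - 194*j*v^4 - 178*v^5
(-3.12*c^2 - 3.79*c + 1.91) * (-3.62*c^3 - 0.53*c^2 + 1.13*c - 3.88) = 11.2944*c^5 + 15.3734*c^4 - 8.4311*c^3 + 6.8106*c^2 + 16.8635*c - 7.4108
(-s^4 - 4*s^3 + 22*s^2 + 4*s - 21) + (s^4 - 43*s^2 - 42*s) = -4*s^3 - 21*s^2 - 38*s - 21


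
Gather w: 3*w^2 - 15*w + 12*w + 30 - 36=3*w^2 - 3*w - 6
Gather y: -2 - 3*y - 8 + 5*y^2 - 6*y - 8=5*y^2 - 9*y - 18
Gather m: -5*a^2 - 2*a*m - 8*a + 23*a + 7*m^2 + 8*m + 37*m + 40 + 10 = -5*a^2 + 15*a + 7*m^2 + m*(45 - 2*a) + 50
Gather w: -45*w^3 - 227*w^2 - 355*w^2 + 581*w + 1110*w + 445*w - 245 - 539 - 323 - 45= -45*w^3 - 582*w^2 + 2136*w - 1152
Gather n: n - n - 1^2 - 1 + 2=0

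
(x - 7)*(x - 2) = x^2 - 9*x + 14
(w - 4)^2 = w^2 - 8*w + 16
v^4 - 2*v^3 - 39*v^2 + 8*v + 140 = (v - 7)*(v - 2)*(v + 2)*(v + 5)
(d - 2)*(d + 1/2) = d^2 - 3*d/2 - 1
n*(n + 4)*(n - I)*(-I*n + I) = -I*n^4 - n^3 - 3*I*n^3 - 3*n^2 + 4*I*n^2 + 4*n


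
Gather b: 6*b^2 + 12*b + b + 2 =6*b^2 + 13*b + 2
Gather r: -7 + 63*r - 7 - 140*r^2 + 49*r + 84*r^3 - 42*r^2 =84*r^3 - 182*r^2 + 112*r - 14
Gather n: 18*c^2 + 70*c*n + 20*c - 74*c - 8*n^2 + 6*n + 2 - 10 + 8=18*c^2 - 54*c - 8*n^2 + n*(70*c + 6)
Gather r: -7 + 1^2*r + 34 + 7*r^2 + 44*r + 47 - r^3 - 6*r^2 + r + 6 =-r^3 + r^2 + 46*r + 80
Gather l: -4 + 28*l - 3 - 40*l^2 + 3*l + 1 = -40*l^2 + 31*l - 6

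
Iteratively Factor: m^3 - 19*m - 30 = (m + 3)*(m^2 - 3*m - 10) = (m - 5)*(m + 3)*(m + 2)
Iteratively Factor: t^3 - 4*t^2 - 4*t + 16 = (t - 2)*(t^2 - 2*t - 8) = (t - 4)*(t - 2)*(t + 2)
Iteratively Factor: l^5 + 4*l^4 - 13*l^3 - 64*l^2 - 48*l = (l)*(l^4 + 4*l^3 - 13*l^2 - 64*l - 48) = l*(l + 3)*(l^3 + l^2 - 16*l - 16) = l*(l - 4)*(l + 3)*(l^2 + 5*l + 4) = l*(l - 4)*(l + 3)*(l + 4)*(l + 1)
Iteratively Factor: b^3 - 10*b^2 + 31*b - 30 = (b - 5)*(b^2 - 5*b + 6) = (b - 5)*(b - 3)*(b - 2)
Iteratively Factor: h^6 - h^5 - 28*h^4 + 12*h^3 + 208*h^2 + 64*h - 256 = (h + 2)*(h^5 - 3*h^4 - 22*h^3 + 56*h^2 + 96*h - 128) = (h - 1)*(h + 2)*(h^4 - 2*h^3 - 24*h^2 + 32*h + 128) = (h - 1)*(h + 2)^2*(h^3 - 4*h^2 - 16*h + 64) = (h - 4)*(h - 1)*(h + 2)^2*(h^2 - 16) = (h - 4)*(h - 1)*(h + 2)^2*(h + 4)*(h - 4)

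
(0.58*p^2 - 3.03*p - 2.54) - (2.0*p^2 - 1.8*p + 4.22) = -1.42*p^2 - 1.23*p - 6.76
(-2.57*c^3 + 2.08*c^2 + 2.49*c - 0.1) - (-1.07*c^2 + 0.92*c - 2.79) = -2.57*c^3 + 3.15*c^2 + 1.57*c + 2.69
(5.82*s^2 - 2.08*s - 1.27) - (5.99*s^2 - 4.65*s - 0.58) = -0.17*s^2 + 2.57*s - 0.69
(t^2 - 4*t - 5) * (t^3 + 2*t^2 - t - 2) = t^5 - 2*t^4 - 14*t^3 - 8*t^2 + 13*t + 10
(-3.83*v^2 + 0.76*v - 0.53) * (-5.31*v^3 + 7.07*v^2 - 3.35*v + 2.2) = 20.3373*v^5 - 31.1137*v^4 + 21.018*v^3 - 14.7191*v^2 + 3.4475*v - 1.166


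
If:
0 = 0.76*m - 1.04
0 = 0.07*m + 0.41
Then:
No Solution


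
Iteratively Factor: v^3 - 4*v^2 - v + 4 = (v - 4)*(v^2 - 1) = (v - 4)*(v - 1)*(v + 1)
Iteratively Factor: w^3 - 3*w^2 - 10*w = (w)*(w^2 - 3*w - 10) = w*(w + 2)*(w - 5)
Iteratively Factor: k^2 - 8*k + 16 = (k - 4)*(k - 4)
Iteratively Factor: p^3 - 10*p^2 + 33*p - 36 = (p - 3)*(p^2 - 7*p + 12) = (p - 3)^2*(p - 4)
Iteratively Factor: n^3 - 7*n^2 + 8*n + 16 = (n - 4)*(n^2 - 3*n - 4) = (n - 4)^2*(n + 1)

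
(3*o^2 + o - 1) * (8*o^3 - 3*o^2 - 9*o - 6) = 24*o^5 - o^4 - 38*o^3 - 24*o^2 + 3*o + 6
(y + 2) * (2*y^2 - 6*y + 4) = 2*y^3 - 2*y^2 - 8*y + 8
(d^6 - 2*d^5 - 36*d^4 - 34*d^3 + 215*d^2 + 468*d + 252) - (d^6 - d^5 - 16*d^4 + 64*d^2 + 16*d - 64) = -d^5 - 20*d^4 - 34*d^3 + 151*d^2 + 452*d + 316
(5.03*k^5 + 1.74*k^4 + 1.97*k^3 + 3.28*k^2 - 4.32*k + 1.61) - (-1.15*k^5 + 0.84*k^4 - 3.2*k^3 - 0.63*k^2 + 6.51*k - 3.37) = 6.18*k^5 + 0.9*k^4 + 5.17*k^3 + 3.91*k^2 - 10.83*k + 4.98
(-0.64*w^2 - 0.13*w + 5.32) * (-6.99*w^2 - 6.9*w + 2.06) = 4.4736*w^4 + 5.3247*w^3 - 37.6082*w^2 - 36.9758*w + 10.9592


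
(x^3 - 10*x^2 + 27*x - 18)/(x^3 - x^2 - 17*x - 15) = (-x^3 + 10*x^2 - 27*x + 18)/(-x^3 + x^2 + 17*x + 15)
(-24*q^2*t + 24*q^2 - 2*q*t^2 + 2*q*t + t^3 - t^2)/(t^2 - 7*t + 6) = (-24*q^2 - 2*q*t + t^2)/(t - 6)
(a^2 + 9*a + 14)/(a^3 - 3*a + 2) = (a + 7)/(a^2 - 2*a + 1)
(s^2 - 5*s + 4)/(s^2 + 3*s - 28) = (s - 1)/(s + 7)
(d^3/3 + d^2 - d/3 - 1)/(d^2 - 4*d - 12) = (-d^3 - 3*d^2 + d + 3)/(3*(-d^2 + 4*d + 12))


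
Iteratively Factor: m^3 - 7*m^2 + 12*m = (m - 3)*(m^2 - 4*m) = m*(m - 3)*(m - 4)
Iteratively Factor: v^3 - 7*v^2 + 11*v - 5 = (v - 1)*(v^2 - 6*v + 5) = (v - 5)*(v - 1)*(v - 1)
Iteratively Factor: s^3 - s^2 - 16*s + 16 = (s + 4)*(s^2 - 5*s + 4) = (s - 1)*(s + 4)*(s - 4)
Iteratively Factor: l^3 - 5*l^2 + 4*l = (l)*(l^2 - 5*l + 4) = l*(l - 4)*(l - 1)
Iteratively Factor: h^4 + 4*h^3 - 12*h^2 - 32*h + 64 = (h + 4)*(h^3 - 12*h + 16) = (h - 2)*(h + 4)*(h^2 + 2*h - 8) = (h - 2)*(h + 4)^2*(h - 2)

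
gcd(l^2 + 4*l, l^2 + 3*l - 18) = 1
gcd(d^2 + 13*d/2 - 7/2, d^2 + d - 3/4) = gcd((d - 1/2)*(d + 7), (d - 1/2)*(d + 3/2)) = d - 1/2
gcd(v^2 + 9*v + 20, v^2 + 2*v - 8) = v + 4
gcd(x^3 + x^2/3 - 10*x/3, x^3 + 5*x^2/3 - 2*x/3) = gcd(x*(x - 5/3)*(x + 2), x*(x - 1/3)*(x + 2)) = x^2 + 2*x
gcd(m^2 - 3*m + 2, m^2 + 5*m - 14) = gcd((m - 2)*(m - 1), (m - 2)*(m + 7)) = m - 2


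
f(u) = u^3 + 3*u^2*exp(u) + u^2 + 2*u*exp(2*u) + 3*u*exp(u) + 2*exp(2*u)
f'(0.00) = 9.00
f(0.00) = 2.00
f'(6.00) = 4949329.49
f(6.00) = 2329651.11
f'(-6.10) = 99.56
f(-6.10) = -189.56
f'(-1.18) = 0.88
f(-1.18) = -0.09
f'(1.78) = 643.56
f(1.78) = 292.35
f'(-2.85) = 18.75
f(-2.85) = -14.12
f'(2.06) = 1162.34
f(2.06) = 538.10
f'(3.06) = 9581.39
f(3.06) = 4526.41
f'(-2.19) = 9.71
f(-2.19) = -4.86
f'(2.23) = 1663.06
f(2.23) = 775.73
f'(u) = 3*u^2*exp(u) + 3*u^2 + 4*u*exp(2*u) + 9*u*exp(u) + 2*u + 6*exp(2*u) + 3*exp(u)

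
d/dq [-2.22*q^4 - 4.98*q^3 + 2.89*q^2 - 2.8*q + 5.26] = -8.88*q^3 - 14.94*q^2 + 5.78*q - 2.8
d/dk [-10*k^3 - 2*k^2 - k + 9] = -30*k^2 - 4*k - 1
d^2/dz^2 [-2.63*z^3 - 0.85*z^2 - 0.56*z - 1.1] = -15.78*z - 1.7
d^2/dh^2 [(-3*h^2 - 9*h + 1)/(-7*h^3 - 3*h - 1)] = 6*(49*h^6 + 441*h^5 - 161*h^4 - 112*h^3 - 147*h^2 + 7*h - 11)/(343*h^9 + 441*h^7 + 147*h^6 + 189*h^5 + 126*h^4 + 48*h^3 + 27*h^2 + 9*h + 1)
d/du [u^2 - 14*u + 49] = 2*u - 14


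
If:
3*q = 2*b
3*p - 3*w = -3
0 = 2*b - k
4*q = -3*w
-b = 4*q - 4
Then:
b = 12/11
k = 24/11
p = -65/33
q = 8/11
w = -32/33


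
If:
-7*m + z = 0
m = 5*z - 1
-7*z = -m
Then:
No Solution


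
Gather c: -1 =-1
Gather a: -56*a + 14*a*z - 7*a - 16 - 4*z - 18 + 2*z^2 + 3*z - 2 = a*(14*z - 63) + 2*z^2 - z - 36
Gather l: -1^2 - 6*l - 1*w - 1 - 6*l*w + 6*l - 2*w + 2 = -6*l*w - 3*w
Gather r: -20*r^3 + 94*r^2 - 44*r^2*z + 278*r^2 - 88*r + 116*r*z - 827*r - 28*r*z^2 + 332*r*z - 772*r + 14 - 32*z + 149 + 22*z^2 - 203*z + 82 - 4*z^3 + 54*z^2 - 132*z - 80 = -20*r^3 + r^2*(372 - 44*z) + r*(-28*z^2 + 448*z - 1687) - 4*z^3 + 76*z^2 - 367*z + 165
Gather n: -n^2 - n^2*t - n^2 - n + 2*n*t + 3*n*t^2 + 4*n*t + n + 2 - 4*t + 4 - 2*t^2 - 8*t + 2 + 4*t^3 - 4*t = n^2*(-t - 2) + n*(3*t^2 + 6*t) + 4*t^3 - 2*t^2 - 16*t + 8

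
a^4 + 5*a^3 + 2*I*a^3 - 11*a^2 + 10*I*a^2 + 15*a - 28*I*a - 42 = (a - 2)*(a + 7)*(a - I)*(a + 3*I)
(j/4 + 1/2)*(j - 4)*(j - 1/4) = j^3/4 - 9*j^2/16 - 15*j/8 + 1/2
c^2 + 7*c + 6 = (c + 1)*(c + 6)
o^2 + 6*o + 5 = (o + 1)*(o + 5)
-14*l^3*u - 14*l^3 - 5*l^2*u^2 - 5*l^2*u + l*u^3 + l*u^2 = (-7*l + u)*(2*l + u)*(l*u + l)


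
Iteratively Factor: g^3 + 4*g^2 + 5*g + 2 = (g + 1)*(g^2 + 3*g + 2) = (g + 1)*(g + 2)*(g + 1)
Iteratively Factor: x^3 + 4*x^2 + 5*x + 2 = (x + 1)*(x^2 + 3*x + 2) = (x + 1)*(x + 2)*(x + 1)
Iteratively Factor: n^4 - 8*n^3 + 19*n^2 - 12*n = (n)*(n^3 - 8*n^2 + 19*n - 12) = n*(n - 3)*(n^2 - 5*n + 4) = n*(n - 4)*(n - 3)*(n - 1)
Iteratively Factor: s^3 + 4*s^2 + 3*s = (s)*(s^2 + 4*s + 3) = s*(s + 3)*(s + 1)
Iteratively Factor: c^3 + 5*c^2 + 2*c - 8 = (c - 1)*(c^2 + 6*c + 8) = (c - 1)*(c + 2)*(c + 4)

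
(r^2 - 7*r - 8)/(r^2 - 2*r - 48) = (r + 1)/(r + 6)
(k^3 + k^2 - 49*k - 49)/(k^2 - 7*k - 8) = (k^2 - 49)/(k - 8)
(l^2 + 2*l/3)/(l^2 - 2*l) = (l + 2/3)/(l - 2)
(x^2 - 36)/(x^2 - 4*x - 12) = (x + 6)/(x + 2)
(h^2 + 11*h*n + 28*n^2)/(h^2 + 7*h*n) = (h + 4*n)/h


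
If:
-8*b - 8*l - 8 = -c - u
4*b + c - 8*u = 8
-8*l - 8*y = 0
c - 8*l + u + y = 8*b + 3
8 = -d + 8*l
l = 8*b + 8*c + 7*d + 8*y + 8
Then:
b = -4819/552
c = -2021/138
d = 32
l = 5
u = -331/46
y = -5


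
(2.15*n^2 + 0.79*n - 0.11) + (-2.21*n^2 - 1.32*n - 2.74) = -0.0600000000000001*n^2 - 0.53*n - 2.85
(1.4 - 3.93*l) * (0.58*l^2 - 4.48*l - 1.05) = -2.2794*l^3 + 18.4184*l^2 - 2.1455*l - 1.47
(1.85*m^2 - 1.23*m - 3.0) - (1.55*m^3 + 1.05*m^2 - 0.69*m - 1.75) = -1.55*m^3 + 0.8*m^2 - 0.54*m - 1.25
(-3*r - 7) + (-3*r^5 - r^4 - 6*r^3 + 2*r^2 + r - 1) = -3*r^5 - r^4 - 6*r^3 + 2*r^2 - 2*r - 8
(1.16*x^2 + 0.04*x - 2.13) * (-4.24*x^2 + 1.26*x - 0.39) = -4.9184*x^4 + 1.292*x^3 + 8.6292*x^2 - 2.6994*x + 0.8307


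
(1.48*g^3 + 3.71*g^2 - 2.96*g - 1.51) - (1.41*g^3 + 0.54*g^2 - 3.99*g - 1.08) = 0.0700000000000001*g^3 + 3.17*g^2 + 1.03*g - 0.43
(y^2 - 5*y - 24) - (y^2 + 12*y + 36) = -17*y - 60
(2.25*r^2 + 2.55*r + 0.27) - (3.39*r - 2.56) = 2.25*r^2 - 0.84*r + 2.83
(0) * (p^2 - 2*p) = 0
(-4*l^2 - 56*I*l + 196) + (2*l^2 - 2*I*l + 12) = -2*l^2 - 58*I*l + 208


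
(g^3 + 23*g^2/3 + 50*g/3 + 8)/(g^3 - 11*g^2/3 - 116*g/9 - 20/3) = 3*(g^2 + 7*g + 12)/(3*g^2 - 13*g - 30)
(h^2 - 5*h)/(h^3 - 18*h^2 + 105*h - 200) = h/(h^2 - 13*h + 40)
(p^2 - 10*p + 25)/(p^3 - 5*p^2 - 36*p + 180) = (p - 5)/(p^2 - 36)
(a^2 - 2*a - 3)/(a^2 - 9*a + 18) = (a + 1)/(a - 6)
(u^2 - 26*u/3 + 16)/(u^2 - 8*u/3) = (u - 6)/u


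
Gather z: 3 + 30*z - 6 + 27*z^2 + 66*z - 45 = 27*z^2 + 96*z - 48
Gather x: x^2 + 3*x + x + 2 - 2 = x^2 + 4*x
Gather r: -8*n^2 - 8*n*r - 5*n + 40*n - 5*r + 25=-8*n^2 + 35*n + r*(-8*n - 5) + 25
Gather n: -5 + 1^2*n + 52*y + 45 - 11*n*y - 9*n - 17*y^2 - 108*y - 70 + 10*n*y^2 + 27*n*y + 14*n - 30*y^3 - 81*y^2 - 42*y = n*(10*y^2 + 16*y + 6) - 30*y^3 - 98*y^2 - 98*y - 30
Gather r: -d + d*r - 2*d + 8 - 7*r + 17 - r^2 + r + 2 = -3*d - r^2 + r*(d - 6) + 27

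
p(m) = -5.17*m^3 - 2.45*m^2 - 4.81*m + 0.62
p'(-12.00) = -2179.45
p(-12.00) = 8639.30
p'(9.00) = -1305.22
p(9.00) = -4010.05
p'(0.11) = -5.54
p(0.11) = 0.05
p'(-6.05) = -542.87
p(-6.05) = 1084.92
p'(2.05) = -80.04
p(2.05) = -64.08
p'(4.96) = -410.68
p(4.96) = -714.38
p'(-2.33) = -77.60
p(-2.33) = 63.92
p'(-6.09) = -550.21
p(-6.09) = 1106.78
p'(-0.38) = -5.19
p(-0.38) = 2.38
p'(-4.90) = -353.20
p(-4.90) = 573.61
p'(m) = -15.51*m^2 - 4.9*m - 4.81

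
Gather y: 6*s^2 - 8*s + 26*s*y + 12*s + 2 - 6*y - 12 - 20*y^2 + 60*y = 6*s^2 + 4*s - 20*y^2 + y*(26*s + 54) - 10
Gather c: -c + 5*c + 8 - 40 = 4*c - 32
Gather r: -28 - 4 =-32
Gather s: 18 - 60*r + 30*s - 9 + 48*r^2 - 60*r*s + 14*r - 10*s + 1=48*r^2 - 46*r + s*(20 - 60*r) + 10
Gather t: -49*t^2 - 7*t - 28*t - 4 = -49*t^2 - 35*t - 4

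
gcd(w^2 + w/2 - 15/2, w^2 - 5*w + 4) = 1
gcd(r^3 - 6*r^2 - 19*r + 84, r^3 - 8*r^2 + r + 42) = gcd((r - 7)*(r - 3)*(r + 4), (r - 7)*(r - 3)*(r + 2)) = r^2 - 10*r + 21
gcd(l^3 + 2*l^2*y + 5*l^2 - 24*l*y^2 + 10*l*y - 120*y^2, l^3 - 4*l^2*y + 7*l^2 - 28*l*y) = -l + 4*y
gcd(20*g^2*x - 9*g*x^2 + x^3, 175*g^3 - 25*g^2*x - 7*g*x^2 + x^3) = -5*g + x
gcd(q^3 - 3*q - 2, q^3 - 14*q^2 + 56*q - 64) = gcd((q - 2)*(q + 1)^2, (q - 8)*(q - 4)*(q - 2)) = q - 2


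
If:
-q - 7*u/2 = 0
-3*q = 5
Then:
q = -5/3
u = 10/21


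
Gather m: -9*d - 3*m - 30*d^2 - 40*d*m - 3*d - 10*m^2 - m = -30*d^2 - 12*d - 10*m^2 + m*(-40*d - 4)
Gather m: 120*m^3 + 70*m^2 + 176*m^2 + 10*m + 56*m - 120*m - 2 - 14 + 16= 120*m^3 + 246*m^2 - 54*m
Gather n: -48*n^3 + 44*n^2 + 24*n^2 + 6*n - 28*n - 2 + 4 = -48*n^3 + 68*n^2 - 22*n + 2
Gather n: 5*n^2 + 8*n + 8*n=5*n^2 + 16*n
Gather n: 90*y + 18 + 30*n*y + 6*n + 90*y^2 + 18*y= n*(30*y + 6) + 90*y^2 + 108*y + 18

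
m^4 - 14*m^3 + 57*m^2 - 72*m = m*(m - 8)*(m - 3)^2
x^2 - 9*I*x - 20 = (x - 5*I)*(x - 4*I)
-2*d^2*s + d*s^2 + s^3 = s*(-d + s)*(2*d + s)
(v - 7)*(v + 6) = v^2 - v - 42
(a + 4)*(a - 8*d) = a^2 - 8*a*d + 4*a - 32*d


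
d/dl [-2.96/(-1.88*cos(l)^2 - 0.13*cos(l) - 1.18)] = (11.1296*cos(l) + 0.3848)*sin(l)/(1.88*cos(l)^2 + 0.13*cos(l) + 1.18)^2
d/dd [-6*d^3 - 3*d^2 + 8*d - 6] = -18*d^2 - 6*d + 8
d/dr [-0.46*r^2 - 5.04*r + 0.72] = -0.92*r - 5.04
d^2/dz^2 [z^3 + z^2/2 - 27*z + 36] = 6*z + 1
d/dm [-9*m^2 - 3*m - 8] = -18*m - 3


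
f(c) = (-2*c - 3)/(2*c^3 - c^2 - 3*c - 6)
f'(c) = (-2*c - 3)*(-6*c^2 + 2*c + 3)/(2*c^3 - c^2 - 3*c - 6)^2 - 2/(2*c^3 - c^2 - 3*c - 6)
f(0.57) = 0.54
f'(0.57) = 0.11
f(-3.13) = -0.05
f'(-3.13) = -0.01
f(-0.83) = 0.25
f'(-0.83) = 0.51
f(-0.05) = 0.50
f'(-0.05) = 0.10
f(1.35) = 0.82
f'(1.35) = 0.91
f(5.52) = -0.05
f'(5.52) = 0.02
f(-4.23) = -0.03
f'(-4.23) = -0.01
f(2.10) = -3.97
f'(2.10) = 41.13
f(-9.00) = -0.00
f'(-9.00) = 0.00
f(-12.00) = -0.00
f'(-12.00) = 0.00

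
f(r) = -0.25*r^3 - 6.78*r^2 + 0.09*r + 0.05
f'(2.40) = -36.77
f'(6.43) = -118.11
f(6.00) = -297.49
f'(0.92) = -13.02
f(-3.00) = -54.49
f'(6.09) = -110.31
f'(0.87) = -12.27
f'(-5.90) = 53.99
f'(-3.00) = 34.02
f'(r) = -0.75*r^2 - 13.56*r + 0.09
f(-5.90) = -185.15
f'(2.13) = -32.20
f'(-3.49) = 38.28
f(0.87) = -5.17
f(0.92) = -5.80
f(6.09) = -307.33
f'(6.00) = -108.27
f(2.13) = -32.93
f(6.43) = -346.15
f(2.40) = -42.24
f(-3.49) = -72.22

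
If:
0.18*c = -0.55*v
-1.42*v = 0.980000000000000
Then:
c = 2.11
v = -0.69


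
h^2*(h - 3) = h^3 - 3*h^2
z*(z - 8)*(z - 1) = z^3 - 9*z^2 + 8*z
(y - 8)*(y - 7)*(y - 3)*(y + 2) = y^4 - 16*y^3 + 65*y^2 + 34*y - 336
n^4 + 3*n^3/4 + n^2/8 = n^2*(n + 1/4)*(n + 1/2)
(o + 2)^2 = o^2 + 4*o + 4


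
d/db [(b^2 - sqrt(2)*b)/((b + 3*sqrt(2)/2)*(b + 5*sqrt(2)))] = 15*(sqrt(2)*b^2 + 4*b - 2*sqrt(2))/(2*b^4 + 26*sqrt(2)*b^3 + 229*b^2 + 390*sqrt(2)*b + 450)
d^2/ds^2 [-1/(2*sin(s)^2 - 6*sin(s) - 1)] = 2*(-8*sin(s)^4 + 18*sin(s)^3 - 10*sin(s)^2 - 33*sin(s) + 38)/(6*sin(s) + cos(2*s))^3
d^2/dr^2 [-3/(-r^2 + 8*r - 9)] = 6*(-r^2 + 8*r + 4*(r - 4)^2 - 9)/(r^2 - 8*r + 9)^3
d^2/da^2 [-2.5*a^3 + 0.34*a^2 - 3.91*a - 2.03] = 0.68 - 15.0*a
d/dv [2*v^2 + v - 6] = 4*v + 1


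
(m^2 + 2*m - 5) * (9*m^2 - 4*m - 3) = 9*m^4 + 14*m^3 - 56*m^2 + 14*m + 15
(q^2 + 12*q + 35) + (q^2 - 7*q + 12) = 2*q^2 + 5*q + 47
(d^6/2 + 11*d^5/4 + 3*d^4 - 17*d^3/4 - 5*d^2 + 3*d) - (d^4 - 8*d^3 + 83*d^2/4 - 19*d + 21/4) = d^6/2 + 11*d^5/4 + 2*d^4 + 15*d^3/4 - 103*d^2/4 + 22*d - 21/4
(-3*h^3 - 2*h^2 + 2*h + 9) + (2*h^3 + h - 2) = -h^3 - 2*h^2 + 3*h + 7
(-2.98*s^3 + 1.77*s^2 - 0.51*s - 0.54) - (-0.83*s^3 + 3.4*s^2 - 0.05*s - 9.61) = -2.15*s^3 - 1.63*s^2 - 0.46*s + 9.07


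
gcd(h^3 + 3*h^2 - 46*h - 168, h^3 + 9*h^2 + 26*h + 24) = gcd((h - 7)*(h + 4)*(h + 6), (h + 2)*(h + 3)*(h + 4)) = h + 4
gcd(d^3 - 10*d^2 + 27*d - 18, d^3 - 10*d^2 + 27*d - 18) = d^3 - 10*d^2 + 27*d - 18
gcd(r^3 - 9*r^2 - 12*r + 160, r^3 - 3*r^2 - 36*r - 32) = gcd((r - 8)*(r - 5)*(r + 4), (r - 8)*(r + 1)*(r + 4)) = r^2 - 4*r - 32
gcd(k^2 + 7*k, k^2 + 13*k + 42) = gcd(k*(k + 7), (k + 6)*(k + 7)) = k + 7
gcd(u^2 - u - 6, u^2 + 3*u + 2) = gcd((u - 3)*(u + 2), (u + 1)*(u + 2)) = u + 2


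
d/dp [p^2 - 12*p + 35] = 2*p - 12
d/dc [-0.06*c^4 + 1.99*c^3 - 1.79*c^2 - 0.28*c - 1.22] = -0.24*c^3 + 5.97*c^2 - 3.58*c - 0.28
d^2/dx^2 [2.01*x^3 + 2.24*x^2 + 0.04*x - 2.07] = 12.06*x + 4.48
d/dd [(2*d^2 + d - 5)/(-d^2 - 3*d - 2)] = (-5*d^2 - 18*d - 17)/(d^4 + 6*d^3 + 13*d^2 + 12*d + 4)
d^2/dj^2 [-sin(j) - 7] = sin(j)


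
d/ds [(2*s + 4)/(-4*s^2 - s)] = 4*(2*s^2 + 8*s + 1)/(s^2*(16*s^2 + 8*s + 1))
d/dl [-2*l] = -2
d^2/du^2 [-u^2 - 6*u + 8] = -2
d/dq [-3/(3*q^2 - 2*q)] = 6*(3*q - 1)/(q^2*(3*q - 2)^2)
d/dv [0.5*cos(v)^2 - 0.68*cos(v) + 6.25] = (0.68 - 1.0*cos(v))*sin(v)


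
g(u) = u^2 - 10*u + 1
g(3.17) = -20.65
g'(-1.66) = -13.32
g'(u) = 2*u - 10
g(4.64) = -23.87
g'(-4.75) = -19.50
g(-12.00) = 265.00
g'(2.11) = -5.78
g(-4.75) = 71.06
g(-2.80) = 36.84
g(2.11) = -15.65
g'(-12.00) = -34.00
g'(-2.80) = -15.60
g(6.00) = -23.00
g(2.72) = -18.80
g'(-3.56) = -17.12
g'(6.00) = 2.00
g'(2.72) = -4.56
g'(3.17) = -3.66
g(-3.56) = 49.27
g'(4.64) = -0.72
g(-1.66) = 20.36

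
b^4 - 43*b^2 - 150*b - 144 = (b - 8)*(b + 2)*(b + 3)^2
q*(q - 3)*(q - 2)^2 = q^4 - 7*q^3 + 16*q^2 - 12*q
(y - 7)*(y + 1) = y^2 - 6*y - 7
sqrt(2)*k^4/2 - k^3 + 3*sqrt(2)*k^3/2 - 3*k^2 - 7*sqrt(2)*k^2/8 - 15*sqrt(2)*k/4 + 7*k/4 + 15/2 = (k - 3/2)*(k + 5/2)*(k - sqrt(2))*(sqrt(2)*k/2 + sqrt(2))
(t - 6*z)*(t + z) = t^2 - 5*t*z - 6*z^2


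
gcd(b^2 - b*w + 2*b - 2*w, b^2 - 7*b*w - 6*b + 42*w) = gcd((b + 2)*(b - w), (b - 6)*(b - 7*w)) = 1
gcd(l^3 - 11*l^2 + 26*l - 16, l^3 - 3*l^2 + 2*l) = l^2 - 3*l + 2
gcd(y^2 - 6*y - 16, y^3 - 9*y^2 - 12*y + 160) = y - 8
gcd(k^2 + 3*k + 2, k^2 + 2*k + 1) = k + 1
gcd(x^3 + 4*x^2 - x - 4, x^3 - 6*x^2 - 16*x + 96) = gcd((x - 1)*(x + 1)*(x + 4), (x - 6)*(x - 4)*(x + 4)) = x + 4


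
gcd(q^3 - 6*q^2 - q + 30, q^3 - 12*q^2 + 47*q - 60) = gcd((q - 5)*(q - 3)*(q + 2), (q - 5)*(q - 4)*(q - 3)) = q^2 - 8*q + 15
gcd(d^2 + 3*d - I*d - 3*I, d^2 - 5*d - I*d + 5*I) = d - I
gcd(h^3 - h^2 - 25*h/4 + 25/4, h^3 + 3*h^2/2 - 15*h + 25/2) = h^2 - 7*h/2 + 5/2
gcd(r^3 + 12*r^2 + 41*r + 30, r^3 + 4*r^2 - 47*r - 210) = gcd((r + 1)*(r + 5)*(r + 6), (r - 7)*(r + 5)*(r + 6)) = r^2 + 11*r + 30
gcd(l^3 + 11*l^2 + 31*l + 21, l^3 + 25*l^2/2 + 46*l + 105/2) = l^2 + 10*l + 21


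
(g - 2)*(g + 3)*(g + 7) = g^3 + 8*g^2 + g - 42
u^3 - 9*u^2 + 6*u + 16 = (u - 8)*(u - 2)*(u + 1)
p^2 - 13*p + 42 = (p - 7)*(p - 6)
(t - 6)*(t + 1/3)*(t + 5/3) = t^3 - 4*t^2 - 103*t/9 - 10/3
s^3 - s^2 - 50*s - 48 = (s - 8)*(s + 1)*(s + 6)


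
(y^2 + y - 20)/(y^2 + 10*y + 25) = (y - 4)/(y + 5)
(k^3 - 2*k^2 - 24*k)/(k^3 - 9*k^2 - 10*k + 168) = k/(k - 7)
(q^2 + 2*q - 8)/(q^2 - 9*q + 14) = (q + 4)/(q - 7)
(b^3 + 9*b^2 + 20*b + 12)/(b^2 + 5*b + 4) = (b^2 + 8*b + 12)/(b + 4)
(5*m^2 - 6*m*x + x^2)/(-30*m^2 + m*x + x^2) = (-m + x)/(6*m + x)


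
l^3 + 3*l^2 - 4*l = l*(l - 1)*(l + 4)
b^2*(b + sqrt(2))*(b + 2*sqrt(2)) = b^4 + 3*sqrt(2)*b^3 + 4*b^2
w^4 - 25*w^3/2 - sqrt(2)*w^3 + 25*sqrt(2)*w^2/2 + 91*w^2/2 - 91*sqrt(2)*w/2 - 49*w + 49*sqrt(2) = (w - 7)*(w - 7/2)*(w - 2)*(w - sqrt(2))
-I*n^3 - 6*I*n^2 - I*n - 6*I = (n + 6)*(n - I)*(-I*n + 1)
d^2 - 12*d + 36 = (d - 6)^2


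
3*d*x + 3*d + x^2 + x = (3*d + x)*(x + 1)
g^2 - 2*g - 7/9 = (g - 7/3)*(g + 1/3)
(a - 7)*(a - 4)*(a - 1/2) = a^3 - 23*a^2/2 + 67*a/2 - 14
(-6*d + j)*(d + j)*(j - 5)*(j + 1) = -6*d^2*j^2 + 24*d^2*j + 30*d^2 - 5*d*j^3 + 20*d*j^2 + 25*d*j + j^4 - 4*j^3 - 5*j^2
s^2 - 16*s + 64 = (s - 8)^2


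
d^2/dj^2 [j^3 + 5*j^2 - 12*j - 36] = 6*j + 10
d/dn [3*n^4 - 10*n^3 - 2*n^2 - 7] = 2*n*(6*n^2 - 15*n - 2)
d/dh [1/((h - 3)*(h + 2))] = (1 - 2*h)/(h^4 - 2*h^3 - 11*h^2 + 12*h + 36)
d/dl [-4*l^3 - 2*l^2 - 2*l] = -12*l^2 - 4*l - 2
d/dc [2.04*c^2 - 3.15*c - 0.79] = 4.08*c - 3.15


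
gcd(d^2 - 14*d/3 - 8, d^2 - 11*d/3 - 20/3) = d + 4/3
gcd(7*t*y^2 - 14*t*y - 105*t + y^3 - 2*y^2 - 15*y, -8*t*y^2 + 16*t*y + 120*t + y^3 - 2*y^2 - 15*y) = y^2 - 2*y - 15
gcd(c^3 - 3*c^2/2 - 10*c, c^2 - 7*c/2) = c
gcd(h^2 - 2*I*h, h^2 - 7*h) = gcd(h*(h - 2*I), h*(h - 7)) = h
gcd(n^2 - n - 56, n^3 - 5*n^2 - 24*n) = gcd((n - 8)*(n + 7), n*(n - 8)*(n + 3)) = n - 8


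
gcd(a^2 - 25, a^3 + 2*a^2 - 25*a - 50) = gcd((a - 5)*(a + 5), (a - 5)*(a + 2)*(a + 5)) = a^2 - 25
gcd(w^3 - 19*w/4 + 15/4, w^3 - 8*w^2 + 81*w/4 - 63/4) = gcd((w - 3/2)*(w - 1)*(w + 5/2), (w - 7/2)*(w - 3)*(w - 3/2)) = w - 3/2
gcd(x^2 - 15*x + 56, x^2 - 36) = 1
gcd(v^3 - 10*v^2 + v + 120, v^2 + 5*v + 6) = v + 3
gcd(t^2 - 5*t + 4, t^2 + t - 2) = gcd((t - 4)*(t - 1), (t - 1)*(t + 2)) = t - 1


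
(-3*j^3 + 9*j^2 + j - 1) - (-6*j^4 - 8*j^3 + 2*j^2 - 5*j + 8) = 6*j^4 + 5*j^3 + 7*j^2 + 6*j - 9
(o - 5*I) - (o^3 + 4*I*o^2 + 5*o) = -o^3 - 4*I*o^2 - 4*o - 5*I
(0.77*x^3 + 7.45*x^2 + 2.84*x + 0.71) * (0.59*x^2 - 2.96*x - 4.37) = 0.4543*x^5 + 2.1163*x^4 - 23.7413*x^3 - 40.544*x^2 - 14.5124*x - 3.1027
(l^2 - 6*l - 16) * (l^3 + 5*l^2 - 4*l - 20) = l^5 - l^4 - 50*l^3 - 76*l^2 + 184*l + 320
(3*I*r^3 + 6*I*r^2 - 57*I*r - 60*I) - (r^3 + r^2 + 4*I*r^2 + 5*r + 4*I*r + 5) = -r^3 + 3*I*r^3 - r^2 + 2*I*r^2 - 5*r - 61*I*r - 5 - 60*I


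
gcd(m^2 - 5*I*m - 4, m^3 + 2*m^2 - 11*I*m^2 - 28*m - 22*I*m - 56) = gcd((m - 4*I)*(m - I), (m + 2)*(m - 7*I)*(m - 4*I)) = m - 4*I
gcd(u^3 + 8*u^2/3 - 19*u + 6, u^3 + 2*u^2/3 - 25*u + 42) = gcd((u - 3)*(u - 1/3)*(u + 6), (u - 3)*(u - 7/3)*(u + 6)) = u^2 + 3*u - 18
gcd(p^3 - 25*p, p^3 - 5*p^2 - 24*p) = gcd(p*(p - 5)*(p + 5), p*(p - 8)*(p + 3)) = p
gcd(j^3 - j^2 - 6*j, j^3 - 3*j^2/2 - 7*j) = j^2 + 2*j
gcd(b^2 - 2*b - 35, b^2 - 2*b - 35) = b^2 - 2*b - 35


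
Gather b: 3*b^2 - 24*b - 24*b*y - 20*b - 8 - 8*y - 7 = 3*b^2 + b*(-24*y - 44) - 8*y - 15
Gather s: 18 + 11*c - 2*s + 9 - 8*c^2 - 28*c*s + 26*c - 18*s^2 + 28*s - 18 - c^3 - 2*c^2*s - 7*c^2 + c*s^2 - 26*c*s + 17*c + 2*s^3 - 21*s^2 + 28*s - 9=-c^3 - 15*c^2 + 54*c + 2*s^3 + s^2*(c - 39) + s*(-2*c^2 - 54*c + 54)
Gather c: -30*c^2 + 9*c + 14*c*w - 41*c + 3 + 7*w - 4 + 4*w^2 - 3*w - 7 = -30*c^2 + c*(14*w - 32) + 4*w^2 + 4*w - 8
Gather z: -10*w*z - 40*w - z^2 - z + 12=-40*w - z^2 + z*(-10*w - 1) + 12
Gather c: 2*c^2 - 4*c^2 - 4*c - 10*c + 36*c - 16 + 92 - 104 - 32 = -2*c^2 + 22*c - 60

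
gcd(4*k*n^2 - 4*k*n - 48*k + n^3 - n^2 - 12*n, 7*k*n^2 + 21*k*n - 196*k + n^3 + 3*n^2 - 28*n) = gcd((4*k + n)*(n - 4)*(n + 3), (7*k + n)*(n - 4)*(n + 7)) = n - 4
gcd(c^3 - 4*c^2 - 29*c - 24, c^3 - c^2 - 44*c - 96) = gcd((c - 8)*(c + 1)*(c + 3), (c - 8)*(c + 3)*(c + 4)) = c^2 - 5*c - 24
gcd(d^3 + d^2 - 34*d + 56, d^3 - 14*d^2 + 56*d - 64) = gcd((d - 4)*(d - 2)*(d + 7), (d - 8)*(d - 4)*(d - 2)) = d^2 - 6*d + 8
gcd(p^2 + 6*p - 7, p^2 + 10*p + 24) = 1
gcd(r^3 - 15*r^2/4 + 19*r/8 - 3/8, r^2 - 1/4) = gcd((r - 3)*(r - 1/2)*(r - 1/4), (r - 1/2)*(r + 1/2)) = r - 1/2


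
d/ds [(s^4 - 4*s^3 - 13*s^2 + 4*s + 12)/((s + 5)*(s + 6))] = (2*s^5 + 29*s^4 + 32*s^3 - 507*s^2 - 804*s - 12)/(s^4 + 22*s^3 + 181*s^2 + 660*s + 900)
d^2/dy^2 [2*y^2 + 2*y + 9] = 4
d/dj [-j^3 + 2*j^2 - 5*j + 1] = -3*j^2 + 4*j - 5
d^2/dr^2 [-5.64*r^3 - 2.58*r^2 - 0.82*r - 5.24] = -33.84*r - 5.16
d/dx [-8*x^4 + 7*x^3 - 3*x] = -32*x^3 + 21*x^2 - 3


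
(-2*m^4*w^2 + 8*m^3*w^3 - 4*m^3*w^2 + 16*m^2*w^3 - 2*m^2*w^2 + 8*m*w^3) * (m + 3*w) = -2*m^5*w^2 + 2*m^4*w^3 - 4*m^4*w^2 + 24*m^3*w^4 + 4*m^3*w^3 - 2*m^3*w^2 + 48*m^2*w^4 + 2*m^2*w^3 + 24*m*w^4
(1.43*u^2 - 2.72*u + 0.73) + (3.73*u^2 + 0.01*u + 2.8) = 5.16*u^2 - 2.71*u + 3.53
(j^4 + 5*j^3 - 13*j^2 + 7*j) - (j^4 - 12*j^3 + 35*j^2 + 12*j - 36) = 17*j^3 - 48*j^2 - 5*j + 36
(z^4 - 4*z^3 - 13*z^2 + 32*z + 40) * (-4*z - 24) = -4*z^5 - 8*z^4 + 148*z^3 + 184*z^2 - 928*z - 960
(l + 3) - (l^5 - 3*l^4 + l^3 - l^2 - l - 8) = -l^5 + 3*l^4 - l^3 + l^2 + 2*l + 11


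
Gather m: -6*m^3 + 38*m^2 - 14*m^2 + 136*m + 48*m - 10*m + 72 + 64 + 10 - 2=-6*m^3 + 24*m^2 + 174*m + 144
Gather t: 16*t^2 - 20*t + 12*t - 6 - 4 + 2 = 16*t^2 - 8*t - 8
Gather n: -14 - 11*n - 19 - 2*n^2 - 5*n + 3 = -2*n^2 - 16*n - 30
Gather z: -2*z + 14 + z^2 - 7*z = z^2 - 9*z + 14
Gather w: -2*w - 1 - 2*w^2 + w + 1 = -2*w^2 - w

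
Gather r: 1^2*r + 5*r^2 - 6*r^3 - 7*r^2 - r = -6*r^3 - 2*r^2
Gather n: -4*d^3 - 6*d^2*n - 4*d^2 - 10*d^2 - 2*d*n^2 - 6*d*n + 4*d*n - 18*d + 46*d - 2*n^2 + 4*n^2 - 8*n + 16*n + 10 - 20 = -4*d^3 - 14*d^2 + 28*d + n^2*(2 - 2*d) + n*(-6*d^2 - 2*d + 8) - 10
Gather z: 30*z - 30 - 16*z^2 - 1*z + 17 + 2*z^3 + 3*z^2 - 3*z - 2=2*z^3 - 13*z^2 + 26*z - 15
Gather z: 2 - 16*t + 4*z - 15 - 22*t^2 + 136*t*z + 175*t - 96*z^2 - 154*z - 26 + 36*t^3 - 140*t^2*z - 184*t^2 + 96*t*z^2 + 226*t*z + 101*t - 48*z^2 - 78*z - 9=36*t^3 - 206*t^2 + 260*t + z^2*(96*t - 144) + z*(-140*t^2 + 362*t - 228) - 48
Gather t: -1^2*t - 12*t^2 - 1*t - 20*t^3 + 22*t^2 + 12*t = -20*t^3 + 10*t^2 + 10*t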